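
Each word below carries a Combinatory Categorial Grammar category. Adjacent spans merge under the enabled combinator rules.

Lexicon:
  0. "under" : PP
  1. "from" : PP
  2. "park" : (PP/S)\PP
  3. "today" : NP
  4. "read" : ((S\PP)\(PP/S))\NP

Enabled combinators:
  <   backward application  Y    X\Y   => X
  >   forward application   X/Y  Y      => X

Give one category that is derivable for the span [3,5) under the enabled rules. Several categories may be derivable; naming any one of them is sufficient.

(S\PP)\(PP/S)

[0,5] S   <
  [0,1] "under" : PP
  [1,5] S\PP   <
    [1,3] PP/S   <
      [1,2] "from" : PP
      [2,3] "park" : (PP/S)\PP
    [3,5] (S\PP)\(PP/S)   <
      [3,4] "today" : NP
      [4,5] "read" : ((S\PP)\(PP/S))\NP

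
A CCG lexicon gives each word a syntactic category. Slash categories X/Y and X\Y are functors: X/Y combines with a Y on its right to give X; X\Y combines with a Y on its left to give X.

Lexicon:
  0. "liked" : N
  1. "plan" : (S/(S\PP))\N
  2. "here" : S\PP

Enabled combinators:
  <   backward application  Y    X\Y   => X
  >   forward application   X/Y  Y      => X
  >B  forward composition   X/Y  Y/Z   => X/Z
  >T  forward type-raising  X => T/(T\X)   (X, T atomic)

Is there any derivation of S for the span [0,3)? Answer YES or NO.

[0,3] S   >
  [0,2] S/(S\PP)   <
    [0,1] "liked" : N
    [1,2] "plan" : (S/(S\PP))\N
  [2,3] "here" : S\PP

YES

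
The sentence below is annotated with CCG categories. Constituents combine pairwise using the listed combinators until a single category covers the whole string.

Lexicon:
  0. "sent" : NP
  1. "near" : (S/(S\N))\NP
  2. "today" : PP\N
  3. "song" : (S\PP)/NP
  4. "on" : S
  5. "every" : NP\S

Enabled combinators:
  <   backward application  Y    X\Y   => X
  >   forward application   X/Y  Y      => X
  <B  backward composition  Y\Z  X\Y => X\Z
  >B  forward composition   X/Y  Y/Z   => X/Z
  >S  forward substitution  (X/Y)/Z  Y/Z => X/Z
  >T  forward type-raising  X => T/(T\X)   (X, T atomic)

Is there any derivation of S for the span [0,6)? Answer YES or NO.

YES

[0,6] S   >
  [0,2] S/(S\N)   <
    [0,1] "sent" : NP
    [1,2] "near" : (S/(S\N))\NP
  [2,6] S\N   <B
    [2,3] "today" : PP\N
    [3,6] S\PP   >
      [3,4] "song" : (S\PP)/NP
      [4,6] NP   <
        [4,5] "on" : S
        [5,6] "every" : NP\S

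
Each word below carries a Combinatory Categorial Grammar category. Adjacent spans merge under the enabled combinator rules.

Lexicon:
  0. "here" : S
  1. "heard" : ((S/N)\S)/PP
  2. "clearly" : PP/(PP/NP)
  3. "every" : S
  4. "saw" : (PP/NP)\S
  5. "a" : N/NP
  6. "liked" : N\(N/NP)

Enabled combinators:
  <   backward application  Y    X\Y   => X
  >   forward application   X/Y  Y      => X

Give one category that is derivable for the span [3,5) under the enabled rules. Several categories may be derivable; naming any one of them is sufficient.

[0,7] S   >
  [0,5] S/N   <
    [0,1] "here" : S
    [1,5] (S/N)\S   >
      [1,2] "heard" : ((S/N)\S)/PP
      [2,5] PP   >
        [2,3] "clearly" : PP/(PP/NP)
        [3,5] PP/NP   <
          [3,4] "every" : S
          [4,5] "saw" : (PP/NP)\S
  [5,7] N   <
    [5,6] "a" : N/NP
    [6,7] "liked" : N\(N/NP)

PP/NP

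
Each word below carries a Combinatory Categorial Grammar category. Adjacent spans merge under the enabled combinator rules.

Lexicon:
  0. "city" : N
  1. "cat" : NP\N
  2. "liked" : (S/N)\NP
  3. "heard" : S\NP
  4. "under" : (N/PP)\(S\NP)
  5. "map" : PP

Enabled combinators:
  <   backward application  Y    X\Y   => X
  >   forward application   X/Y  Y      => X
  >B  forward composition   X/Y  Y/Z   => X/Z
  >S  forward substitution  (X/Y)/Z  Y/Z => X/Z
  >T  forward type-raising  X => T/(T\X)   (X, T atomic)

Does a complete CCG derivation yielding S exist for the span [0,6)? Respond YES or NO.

[0,6] S   >
  [0,3] S/N   <
    [0,2] NP   <
      [0,1] "city" : N
      [1,2] "cat" : NP\N
    [2,3] "liked" : (S/N)\NP
  [3,6] N   >
    [3,5] N/PP   <
      [3,4] "heard" : S\NP
      [4,5] "under" : (N/PP)\(S\NP)
    [5,6] "map" : PP

YES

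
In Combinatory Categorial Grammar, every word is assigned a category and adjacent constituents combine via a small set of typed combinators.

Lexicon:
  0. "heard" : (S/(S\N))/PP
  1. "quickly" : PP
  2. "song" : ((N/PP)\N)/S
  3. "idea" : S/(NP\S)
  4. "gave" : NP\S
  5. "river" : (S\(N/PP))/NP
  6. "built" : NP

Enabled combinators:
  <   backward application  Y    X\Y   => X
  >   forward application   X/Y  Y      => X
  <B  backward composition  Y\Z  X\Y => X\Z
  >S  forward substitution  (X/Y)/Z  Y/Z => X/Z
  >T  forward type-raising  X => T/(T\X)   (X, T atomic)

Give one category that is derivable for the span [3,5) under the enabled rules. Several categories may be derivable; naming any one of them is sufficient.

S

[0,7] S   >
  [0,2] S/(S\N)   >
    [0,1] "heard" : (S/(S\N))/PP
    [1,2] "quickly" : PP
  [2,7] S\N   <B
    [2,5] (N/PP)\N   >
      [2,3] "song" : ((N/PP)\N)/S
      [3,5] S   >
        [3,4] "idea" : S/(NP\S)
        [4,5] "gave" : NP\S
    [5,7] S\(N/PP)   >
      [5,6] "river" : (S\(N/PP))/NP
      [6,7] "built" : NP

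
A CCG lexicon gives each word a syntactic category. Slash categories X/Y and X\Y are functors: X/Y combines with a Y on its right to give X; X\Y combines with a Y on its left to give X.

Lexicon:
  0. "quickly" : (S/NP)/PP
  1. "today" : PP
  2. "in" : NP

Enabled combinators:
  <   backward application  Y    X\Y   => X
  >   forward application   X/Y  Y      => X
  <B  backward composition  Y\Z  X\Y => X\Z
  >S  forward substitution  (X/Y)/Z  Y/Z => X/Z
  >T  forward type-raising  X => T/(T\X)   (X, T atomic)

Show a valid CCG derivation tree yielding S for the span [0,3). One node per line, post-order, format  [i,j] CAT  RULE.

[0,3] S   >
  [0,2] S/NP   >
    [0,1] "quickly" : (S/NP)/PP
    [1,2] "today" : PP
  [2,3] "in" : NP

[0,1] (S/NP)/PP  lex  "quickly"
[1,2] PP  lex  "today"
[0,2] S/NP  >  k=1
[2,3] NP  lex  "in"
[0,3] S  >  k=2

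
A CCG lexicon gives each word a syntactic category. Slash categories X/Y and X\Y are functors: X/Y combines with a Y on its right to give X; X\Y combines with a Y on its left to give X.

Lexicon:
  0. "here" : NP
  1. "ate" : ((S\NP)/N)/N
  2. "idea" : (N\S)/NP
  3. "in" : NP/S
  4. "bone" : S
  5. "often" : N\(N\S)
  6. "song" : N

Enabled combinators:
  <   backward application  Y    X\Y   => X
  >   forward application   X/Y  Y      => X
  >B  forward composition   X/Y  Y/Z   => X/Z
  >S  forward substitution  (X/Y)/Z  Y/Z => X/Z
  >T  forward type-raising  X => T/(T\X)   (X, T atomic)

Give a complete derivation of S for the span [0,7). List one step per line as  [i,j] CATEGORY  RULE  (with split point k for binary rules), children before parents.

[0,1] NP  lex  "here"
[0,1] S/(S\NP)  >T
[1,2] ((S\NP)/N)/N  lex  "ate"
[2,3] (N\S)/NP  lex  "idea"
[3,4] NP/S  lex  "in"
[4,5] S  lex  "bone"
[3,5] NP  >  k=4
[2,5] N\S  >  k=3
[5,6] N\(N\S)  lex  "often"
[2,6] N  <  k=5
[1,6] (S\NP)/N  >  k=2
[6,7] N  lex  "song"
[1,7] S\NP  >  k=6
[0,7] S  >  k=1

[0,7] S   >
  [0,1] S/(S\NP)   >T
    [0,1] "here" : NP
  [1,7] S\NP   >
    [1,6] (S\NP)/N   >
      [1,2] "ate" : ((S\NP)/N)/N
      [2,6] N   <
        [2,5] N\S   >
          [2,3] "idea" : (N\S)/NP
          [3,5] NP   >
            [3,4] "in" : NP/S
            [4,5] "bone" : S
        [5,6] "often" : N\(N\S)
    [6,7] "song" : N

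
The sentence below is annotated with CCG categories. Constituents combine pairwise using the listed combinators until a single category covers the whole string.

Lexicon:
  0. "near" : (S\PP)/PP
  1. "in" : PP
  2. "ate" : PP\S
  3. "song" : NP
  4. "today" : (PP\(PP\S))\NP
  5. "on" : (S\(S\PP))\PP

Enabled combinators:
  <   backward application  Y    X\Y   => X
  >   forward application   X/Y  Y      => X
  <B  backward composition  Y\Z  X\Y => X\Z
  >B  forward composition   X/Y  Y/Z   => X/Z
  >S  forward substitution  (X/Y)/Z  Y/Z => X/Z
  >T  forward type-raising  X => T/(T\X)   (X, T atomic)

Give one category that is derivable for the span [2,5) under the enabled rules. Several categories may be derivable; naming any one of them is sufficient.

[0,6] S   <
  [0,2] S\PP   >
    [0,1] "near" : (S\PP)/PP
    [1,2] "in" : PP
  [2,6] S\(S\PP)   <
    [2,5] PP   <
      [2,3] "ate" : PP\S
      [3,5] PP\(PP\S)   <
        [3,4] "song" : NP
        [4,5] "today" : (PP\(PP\S))\NP
    [5,6] "on" : (S\(S\PP))\PP

PP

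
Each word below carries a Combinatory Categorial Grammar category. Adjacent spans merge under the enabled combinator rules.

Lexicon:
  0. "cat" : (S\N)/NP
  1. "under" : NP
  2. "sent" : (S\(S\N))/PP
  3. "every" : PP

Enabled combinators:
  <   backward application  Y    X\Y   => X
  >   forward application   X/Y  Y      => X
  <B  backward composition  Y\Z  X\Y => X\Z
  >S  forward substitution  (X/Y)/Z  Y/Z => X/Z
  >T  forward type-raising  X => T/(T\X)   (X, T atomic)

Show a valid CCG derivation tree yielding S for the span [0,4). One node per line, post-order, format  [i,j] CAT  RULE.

[0,1] (S\N)/NP  lex  "cat"
[1,2] NP  lex  "under"
[0,2] S\N  >  k=1
[2,3] (S\(S\N))/PP  lex  "sent"
[3,4] PP  lex  "every"
[2,4] S\(S\N)  >  k=3
[0,4] S  <  k=2

[0,4] S   <
  [0,2] S\N   >
    [0,1] "cat" : (S\N)/NP
    [1,2] "under" : NP
  [2,4] S\(S\N)   >
    [2,3] "sent" : (S\(S\N))/PP
    [3,4] "every" : PP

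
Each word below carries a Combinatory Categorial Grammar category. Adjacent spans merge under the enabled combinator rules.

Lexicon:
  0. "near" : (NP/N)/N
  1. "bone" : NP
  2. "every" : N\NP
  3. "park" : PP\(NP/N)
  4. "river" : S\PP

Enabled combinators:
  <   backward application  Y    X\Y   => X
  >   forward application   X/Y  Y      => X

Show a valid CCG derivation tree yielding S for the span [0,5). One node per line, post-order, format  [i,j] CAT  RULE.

[0,5] S   <
  [0,4] PP   <
    [0,3] NP/N   >
      [0,1] "near" : (NP/N)/N
      [1,3] N   <
        [1,2] "bone" : NP
        [2,3] "every" : N\NP
    [3,4] "park" : PP\(NP/N)
  [4,5] "river" : S\PP

[0,1] (NP/N)/N  lex  "near"
[1,2] NP  lex  "bone"
[2,3] N\NP  lex  "every"
[1,3] N  <  k=2
[0,3] NP/N  >  k=1
[3,4] PP\(NP/N)  lex  "park"
[0,4] PP  <  k=3
[4,5] S\PP  lex  "river"
[0,5] S  <  k=4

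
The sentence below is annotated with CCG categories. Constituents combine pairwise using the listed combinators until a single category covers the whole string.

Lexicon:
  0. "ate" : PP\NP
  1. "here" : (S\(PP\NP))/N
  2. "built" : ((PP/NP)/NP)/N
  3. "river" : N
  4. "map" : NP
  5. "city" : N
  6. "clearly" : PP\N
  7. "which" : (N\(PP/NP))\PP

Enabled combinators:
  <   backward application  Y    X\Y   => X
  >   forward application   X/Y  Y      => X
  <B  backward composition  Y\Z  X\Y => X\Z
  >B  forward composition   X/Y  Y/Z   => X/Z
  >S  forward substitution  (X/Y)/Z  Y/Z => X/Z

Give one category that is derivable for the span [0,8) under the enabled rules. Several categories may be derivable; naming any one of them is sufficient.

[0,8] S   <
  [0,1] "ate" : PP\NP
  [1,8] S\(PP\NP)   >
    [1,2] "here" : (S\(PP\NP))/N
    [2,8] N   <
      [2,5] PP/NP   >
        [2,4] (PP/NP)/NP   >
          [2,3] "built" : ((PP/NP)/NP)/N
          [3,4] "river" : N
        [4,5] "map" : NP
      [5,8] N\(PP/NP)   <
        [5,7] PP   <
          [5,6] "city" : N
          [6,7] "clearly" : PP\N
        [7,8] "which" : (N\(PP/NP))\PP

S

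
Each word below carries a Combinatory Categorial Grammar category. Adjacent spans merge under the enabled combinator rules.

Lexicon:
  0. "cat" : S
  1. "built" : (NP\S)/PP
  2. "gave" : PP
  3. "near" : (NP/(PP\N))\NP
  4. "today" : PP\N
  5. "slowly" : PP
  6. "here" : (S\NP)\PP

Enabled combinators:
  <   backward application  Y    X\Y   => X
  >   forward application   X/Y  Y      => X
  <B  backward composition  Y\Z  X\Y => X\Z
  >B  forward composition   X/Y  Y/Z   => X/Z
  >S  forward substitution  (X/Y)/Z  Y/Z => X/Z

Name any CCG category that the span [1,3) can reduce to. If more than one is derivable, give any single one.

NP\S

[0,7] S   <
  [0,5] NP   >
    [0,4] NP/(PP\N)   <
      [0,3] NP   <
        [0,1] "cat" : S
        [1,3] NP\S   >
          [1,2] "built" : (NP\S)/PP
          [2,3] "gave" : PP
      [3,4] "near" : (NP/(PP\N))\NP
    [4,5] "today" : PP\N
  [5,7] S\NP   <
    [5,6] "slowly" : PP
    [6,7] "here" : (S\NP)\PP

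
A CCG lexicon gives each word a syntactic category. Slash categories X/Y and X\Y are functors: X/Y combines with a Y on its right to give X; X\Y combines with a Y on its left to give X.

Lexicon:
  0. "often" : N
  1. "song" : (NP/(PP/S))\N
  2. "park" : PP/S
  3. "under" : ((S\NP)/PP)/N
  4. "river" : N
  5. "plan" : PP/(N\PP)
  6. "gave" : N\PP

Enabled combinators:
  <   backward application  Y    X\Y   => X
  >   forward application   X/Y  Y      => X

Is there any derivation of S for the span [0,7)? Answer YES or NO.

[0,7] S   <
  [0,3] NP   >
    [0,2] NP/(PP/S)   <
      [0,1] "often" : N
      [1,2] "song" : (NP/(PP/S))\N
    [2,3] "park" : PP/S
  [3,7] S\NP   >
    [3,5] (S\NP)/PP   >
      [3,4] "under" : ((S\NP)/PP)/N
      [4,5] "river" : N
    [5,7] PP   >
      [5,6] "plan" : PP/(N\PP)
      [6,7] "gave" : N\PP

YES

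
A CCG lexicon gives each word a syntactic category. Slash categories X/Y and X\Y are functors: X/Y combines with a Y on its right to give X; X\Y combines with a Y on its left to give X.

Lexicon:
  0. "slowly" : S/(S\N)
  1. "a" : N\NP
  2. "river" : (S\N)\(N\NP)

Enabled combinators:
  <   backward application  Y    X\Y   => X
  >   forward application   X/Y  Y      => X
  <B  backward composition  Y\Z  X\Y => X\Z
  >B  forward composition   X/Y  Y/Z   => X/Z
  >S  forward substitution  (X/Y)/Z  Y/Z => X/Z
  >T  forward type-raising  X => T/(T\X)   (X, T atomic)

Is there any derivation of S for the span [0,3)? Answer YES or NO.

YES

[0,3] S   >
  [0,1] "slowly" : S/(S\N)
  [1,3] S\N   <
    [1,2] "a" : N\NP
    [2,3] "river" : (S\N)\(N\NP)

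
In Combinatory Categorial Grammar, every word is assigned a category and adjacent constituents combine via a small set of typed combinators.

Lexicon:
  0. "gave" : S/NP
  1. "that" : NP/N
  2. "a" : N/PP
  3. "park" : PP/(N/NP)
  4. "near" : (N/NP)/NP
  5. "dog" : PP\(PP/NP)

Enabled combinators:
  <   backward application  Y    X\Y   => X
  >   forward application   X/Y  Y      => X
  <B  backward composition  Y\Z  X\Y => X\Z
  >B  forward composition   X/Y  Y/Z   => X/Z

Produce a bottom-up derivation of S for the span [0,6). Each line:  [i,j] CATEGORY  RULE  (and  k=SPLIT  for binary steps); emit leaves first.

[0,1] S/NP  lex  "gave"
[1,2] NP/N  lex  "that"
[0,2] S/N  >B  k=1
[2,3] N/PP  lex  "a"
[3,4] PP/(N/NP)  lex  "park"
[4,5] (N/NP)/NP  lex  "near"
[3,5] PP/NP  >B  k=4
[5,6] PP\(PP/NP)  lex  "dog"
[3,6] PP  <  k=5
[2,6] N  >  k=3
[0,6] S  >  k=2

[0,6] S   >
  [0,2] S/N   >B
    [0,1] "gave" : S/NP
    [1,2] "that" : NP/N
  [2,6] N   >
    [2,3] "a" : N/PP
    [3,6] PP   <
      [3,5] PP/NP   >B
        [3,4] "park" : PP/(N/NP)
        [4,5] "near" : (N/NP)/NP
      [5,6] "dog" : PP\(PP/NP)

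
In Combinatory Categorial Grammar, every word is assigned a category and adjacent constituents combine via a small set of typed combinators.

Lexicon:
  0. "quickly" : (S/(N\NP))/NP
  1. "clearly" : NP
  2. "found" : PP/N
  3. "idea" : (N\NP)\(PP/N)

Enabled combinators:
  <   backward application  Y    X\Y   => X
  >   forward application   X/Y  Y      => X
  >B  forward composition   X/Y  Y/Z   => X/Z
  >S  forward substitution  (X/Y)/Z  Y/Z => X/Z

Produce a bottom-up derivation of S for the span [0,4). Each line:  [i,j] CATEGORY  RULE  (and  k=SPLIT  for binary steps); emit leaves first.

[0,4] S   >
  [0,2] S/(N\NP)   >
    [0,1] "quickly" : (S/(N\NP))/NP
    [1,2] "clearly" : NP
  [2,4] N\NP   <
    [2,3] "found" : PP/N
    [3,4] "idea" : (N\NP)\(PP/N)

[0,1] (S/(N\NP))/NP  lex  "quickly"
[1,2] NP  lex  "clearly"
[0,2] S/(N\NP)  >  k=1
[2,3] PP/N  lex  "found"
[3,4] (N\NP)\(PP/N)  lex  "idea"
[2,4] N\NP  <  k=3
[0,4] S  >  k=2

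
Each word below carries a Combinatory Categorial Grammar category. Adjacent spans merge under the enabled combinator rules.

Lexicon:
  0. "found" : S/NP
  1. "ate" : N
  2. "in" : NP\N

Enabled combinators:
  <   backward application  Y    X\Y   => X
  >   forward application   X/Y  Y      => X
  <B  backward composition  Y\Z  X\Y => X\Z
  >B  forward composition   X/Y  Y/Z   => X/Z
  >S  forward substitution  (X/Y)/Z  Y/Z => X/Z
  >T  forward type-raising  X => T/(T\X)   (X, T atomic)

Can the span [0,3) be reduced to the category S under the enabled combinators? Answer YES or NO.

YES

[0,3] S   >
  [0,1] "found" : S/NP
  [1,3] NP   <
    [1,2] "ate" : N
    [2,3] "in" : NP\N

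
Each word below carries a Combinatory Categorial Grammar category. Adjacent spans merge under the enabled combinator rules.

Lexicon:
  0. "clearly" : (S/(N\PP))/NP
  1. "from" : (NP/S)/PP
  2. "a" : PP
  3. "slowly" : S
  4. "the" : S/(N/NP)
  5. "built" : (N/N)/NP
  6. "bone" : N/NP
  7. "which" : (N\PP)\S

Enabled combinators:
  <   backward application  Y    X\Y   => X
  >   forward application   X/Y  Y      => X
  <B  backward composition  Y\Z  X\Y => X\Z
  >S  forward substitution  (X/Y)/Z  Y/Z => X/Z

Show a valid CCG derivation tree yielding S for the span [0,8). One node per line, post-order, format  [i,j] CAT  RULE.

[0,1] (S/(N\PP))/NP  lex  "clearly"
[1,2] (NP/S)/PP  lex  "from"
[2,3] PP  lex  "a"
[1,3] NP/S  >  k=2
[3,4] S  lex  "slowly"
[1,4] NP  >  k=3
[0,4] S/(N\PP)  >  k=1
[4,5] S/(N/NP)  lex  "the"
[5,6] (N/N)/NP  lex  "built"
[6,7] N/NP  lex  "bone"
[5,7] N/NP  >S  k=6
[4,7] S  >  k=5
[7,8] (N\PP)\S  lex  "which"
[4,8] N\PP  <  k=7
[0,8] S  >  k=4

[0,8] S   >
  [0,4] S/(N\PP)   >
    [0,1] "clearly" : (S/(N\PP))/NP
    [1,4] NP   >
      [1,3] NP/S   >
        [1,2] "from" : (NP/S)/PP
        [2,3] "a" : PP
      [3,4] "slowly" : S
  [4,8] N\PP   <
    [4,7] S   >
      [4,5] "the" : S/(N/NP)
      [5,7] N/NP   >S
        [5,6] "built" : (N/N)/NP
        [6,7] "bone" : N/NP
    [7,8] "which" : (N\PP)\S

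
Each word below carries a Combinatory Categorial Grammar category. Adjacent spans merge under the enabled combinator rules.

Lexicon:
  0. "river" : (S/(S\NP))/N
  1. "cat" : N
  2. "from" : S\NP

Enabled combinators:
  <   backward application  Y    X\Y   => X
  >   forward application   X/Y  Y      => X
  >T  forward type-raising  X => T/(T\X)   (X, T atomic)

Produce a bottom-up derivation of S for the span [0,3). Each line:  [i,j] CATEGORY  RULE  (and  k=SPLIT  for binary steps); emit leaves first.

[0,3] S   >
  [0,2] S/(S\NP)   >
    [0,1] "river" : (S/(S\NP))/N
    [1,2] "cat" : N
  [2,3] "from" : S\NP

[0,1] (S/(S\NP))/N  lex  "river"
[1,2] N  lex  "cat"
[0,2] S/(S\NP)  >  k=1
[2,3] S\NP  lex  "from"
[0,3] S  >  k=2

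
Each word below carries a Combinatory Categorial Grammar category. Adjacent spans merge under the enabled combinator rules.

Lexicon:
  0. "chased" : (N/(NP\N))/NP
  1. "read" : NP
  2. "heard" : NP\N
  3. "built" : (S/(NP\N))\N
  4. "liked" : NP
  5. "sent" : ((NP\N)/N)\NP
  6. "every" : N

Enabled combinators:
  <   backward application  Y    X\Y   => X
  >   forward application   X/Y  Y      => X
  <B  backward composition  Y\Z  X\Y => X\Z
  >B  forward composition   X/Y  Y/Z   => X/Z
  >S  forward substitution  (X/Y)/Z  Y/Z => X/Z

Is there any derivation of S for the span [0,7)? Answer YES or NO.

YES

[0,7] S   >
  [0,4] S/(NP\N)   <
    [0,3] N   >
      [0,2] N/(NP\N)   >
        [0,1] "chased" : (N/(NP\N))/NP
        [1,2] "read" : NP
      [2,3] "heard" : NP\N
    [3,4] "built" : (S/(NP\N))\N
  [4,7] NP\N   >
    [4,6] (NP\N)/N   <
      [4,5] "liked" : NP
      [5,6] "sent" : ((NP\N)/N)\NP
    [6,7] "every" : N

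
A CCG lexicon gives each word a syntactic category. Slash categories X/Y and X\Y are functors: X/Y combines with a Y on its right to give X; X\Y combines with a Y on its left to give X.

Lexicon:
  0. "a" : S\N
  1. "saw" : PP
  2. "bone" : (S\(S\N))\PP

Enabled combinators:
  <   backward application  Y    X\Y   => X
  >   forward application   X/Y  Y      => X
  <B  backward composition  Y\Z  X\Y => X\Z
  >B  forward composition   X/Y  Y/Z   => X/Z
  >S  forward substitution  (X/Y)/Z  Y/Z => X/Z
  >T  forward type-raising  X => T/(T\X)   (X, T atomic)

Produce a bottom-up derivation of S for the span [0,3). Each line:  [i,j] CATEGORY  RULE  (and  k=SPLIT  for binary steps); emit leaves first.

[0,1] S\N  lex  "a"
[1,2] PP  lex  "saw"
[2,3] (S\(S\N))\PP  lex  "bone"
[1,3] S\(S\N)  <  k=2
[0,3] S  <  k=1

[0,3] S   <
  [0,1] "a" : S\N
  [1,3] S\(S\N)   <
    [1,2] "saw" : PP
    [2,3] "bone" : (S\(S\N))\PP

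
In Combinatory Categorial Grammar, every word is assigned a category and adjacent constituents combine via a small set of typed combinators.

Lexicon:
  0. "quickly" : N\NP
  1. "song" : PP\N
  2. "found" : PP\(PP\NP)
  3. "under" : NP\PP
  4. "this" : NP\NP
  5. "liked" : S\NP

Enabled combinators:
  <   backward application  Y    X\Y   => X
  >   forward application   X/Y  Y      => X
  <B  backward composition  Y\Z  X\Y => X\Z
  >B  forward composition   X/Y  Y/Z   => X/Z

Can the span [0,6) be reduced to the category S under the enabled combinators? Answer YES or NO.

YES

[0,6] S   <
  [0,3] PP   <
    [0,2] PP\NP   <B
      [0,1] "quickly" : N\NP
      [1,2] "song" : PP\N
    [2,3] "found" : PP\(PP\NP)
  [3,6] S\PP   <B
    [3,4] "under" : NP\PP
    [4,6] S\NP   <B
      [4,5] "this" : NP\NP
      [5,6] "liked" : S\NP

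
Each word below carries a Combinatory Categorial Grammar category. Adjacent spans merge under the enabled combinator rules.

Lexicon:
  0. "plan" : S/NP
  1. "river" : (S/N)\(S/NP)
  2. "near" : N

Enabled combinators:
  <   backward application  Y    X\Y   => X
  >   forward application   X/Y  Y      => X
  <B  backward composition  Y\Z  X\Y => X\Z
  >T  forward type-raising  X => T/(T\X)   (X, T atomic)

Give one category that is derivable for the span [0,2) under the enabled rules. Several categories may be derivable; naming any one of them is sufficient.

[0,3] S   >
  [0,2] S/N   <
    [0,1] "plan" : S/NP
    [1,2] "river" : (S/N)\(S/NP)
  [2,3] "near" : N

S/N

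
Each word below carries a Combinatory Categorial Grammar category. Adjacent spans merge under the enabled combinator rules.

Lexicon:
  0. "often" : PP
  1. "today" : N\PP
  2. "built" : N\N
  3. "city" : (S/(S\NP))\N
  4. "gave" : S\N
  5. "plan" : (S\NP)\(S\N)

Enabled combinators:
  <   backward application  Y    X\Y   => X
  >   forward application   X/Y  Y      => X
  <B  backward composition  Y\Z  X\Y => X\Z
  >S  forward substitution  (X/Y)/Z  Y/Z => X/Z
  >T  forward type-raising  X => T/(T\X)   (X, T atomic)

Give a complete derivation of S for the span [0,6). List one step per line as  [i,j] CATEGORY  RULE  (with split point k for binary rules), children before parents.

[0,6] S   >
  [0,4] S/(S\NP)   <
    [0,3] N   >
      [0,1] N/(N\PP)   >T
        [0,1] "often" : PP
      [1,3] N\PP   <B
        [1,2] "today" : N\PP
        [2,3] "built" : N\N
    [3,4] "city" : (S/(S\NP))\N
  [4,6] S\NP   <
    [4,5] "gave" : S\N
    [5,6] "plan" : (S\NP)\(S\N)

[0,1] PP  lex  "often"
[0,1] N/(N\PP)  >T
[1,2] N\PP  lex  "today"
[2,3] N\N  lex  "built"
[1,3] N\PP  <B  k=2
[0,3] N  >  k=1
[3,4] (S/(S\NP))\N  lex  "city"
[0,4] S/(S\NP)  <  k=3
[4,5] S\N  lex  "gave"
[5,6] (S\NP)\(S\N)  lex  "plan"
[4,6] S\NP  <  k=5
[0,6] S  >  k=4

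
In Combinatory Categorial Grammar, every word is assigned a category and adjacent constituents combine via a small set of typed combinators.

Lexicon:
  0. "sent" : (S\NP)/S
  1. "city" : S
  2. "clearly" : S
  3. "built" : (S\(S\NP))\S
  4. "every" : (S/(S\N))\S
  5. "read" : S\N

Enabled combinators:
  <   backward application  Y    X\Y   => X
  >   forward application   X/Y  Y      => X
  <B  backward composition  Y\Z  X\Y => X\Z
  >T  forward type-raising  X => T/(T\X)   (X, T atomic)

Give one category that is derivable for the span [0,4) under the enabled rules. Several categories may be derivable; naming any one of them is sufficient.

S

[0,6] S   >
  [0,5] S/(S\N)   <
    [0,4] S   <
      [0,2] S\NP   >
        [0,1] "sent" : (S\NP)/S
        [1,2] "city" : S
      [2,4] S\(S\NP)   <
        [2,3] "clearly" : S
        [3,4] "built" : (S\(S\NP))\S
    [4,5] "every" : (S/(S\N))\S
  [5,6] "read" : S\N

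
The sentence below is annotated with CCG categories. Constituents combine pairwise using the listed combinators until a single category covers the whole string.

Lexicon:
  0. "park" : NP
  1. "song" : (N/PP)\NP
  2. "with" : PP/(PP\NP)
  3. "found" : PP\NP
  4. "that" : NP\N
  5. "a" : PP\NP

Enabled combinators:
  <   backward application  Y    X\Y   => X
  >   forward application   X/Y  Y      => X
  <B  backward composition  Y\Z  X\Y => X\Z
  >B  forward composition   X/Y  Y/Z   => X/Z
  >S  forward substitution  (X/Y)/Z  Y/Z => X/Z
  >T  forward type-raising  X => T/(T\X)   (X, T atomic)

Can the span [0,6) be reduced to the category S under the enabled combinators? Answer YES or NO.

NP (N/PP)\NP PP/(PP\NP) PP\NP NP\N PP\NP
CKY chart[0,6] = {N/(N\PP), NP/(NP\PP), PP, PP/(PP\PP), S/(S\PP)}; S ∉ chart

NO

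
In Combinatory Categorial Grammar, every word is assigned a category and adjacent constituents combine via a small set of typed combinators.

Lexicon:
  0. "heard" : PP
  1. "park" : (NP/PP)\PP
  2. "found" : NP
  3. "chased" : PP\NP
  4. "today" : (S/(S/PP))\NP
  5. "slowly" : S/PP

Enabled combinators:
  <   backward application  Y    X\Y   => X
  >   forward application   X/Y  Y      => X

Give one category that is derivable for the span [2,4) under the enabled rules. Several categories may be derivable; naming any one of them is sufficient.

[0,6] S   >
  [0,5] S/(S/PP)   <
    [0,4] NP   >
      [0,2] NP/PP   <
        [0,1] "heard" : PP
        [1,2] "park" : (NP/PP)\PP
      [2,4] PP   <
        [2,3] "found" : NP
        [3,4] "chased" : PP\NP
    [4,5] "today" : (S/(S/PP))\NP
  [5,6] "slowly" : S/PP

PP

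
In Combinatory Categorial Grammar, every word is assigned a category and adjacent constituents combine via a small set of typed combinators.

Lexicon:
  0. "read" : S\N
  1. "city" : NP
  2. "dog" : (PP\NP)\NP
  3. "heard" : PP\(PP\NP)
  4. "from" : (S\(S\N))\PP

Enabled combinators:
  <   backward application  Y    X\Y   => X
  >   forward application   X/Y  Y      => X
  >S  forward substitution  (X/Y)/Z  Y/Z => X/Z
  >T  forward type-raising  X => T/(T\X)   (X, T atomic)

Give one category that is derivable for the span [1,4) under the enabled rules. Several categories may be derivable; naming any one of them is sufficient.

[0,5] S   <
  [0,1] "read" : S\N
  [1,5] S\(S\N)   <
    [1,4] PP   <
      [1,3] PP\NP   <
        [1,2] "city" : NP
        [2,3] "dog" : (PP\NP)\NP
      [3,4] "heard" : PP\(PP\NP)
    [4,5] "from" : (S\(S\N))\PP

PP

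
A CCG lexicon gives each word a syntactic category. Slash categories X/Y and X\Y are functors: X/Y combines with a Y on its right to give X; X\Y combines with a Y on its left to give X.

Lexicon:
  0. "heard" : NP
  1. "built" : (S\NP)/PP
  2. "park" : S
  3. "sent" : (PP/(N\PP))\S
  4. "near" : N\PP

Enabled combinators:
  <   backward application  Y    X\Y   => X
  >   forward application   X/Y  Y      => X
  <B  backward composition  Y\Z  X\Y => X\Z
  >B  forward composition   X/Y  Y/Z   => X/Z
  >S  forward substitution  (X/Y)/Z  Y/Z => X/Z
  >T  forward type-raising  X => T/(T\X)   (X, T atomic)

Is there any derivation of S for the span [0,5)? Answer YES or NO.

[0,5] S   >
  [0,1] S/(S\NP)   >T
    [0,1] "heard" : NP
  [1,5] S\NP   >
    [1,2] "built" : (S\NP)/PP
    [2,5] PP   >
      [2,4] PP/(N\PP)   <
        [2,3] "park" : S
        [3,4] "sent" : (PP/(N\PP))\S
      [4,5] "near" : N\PP

YES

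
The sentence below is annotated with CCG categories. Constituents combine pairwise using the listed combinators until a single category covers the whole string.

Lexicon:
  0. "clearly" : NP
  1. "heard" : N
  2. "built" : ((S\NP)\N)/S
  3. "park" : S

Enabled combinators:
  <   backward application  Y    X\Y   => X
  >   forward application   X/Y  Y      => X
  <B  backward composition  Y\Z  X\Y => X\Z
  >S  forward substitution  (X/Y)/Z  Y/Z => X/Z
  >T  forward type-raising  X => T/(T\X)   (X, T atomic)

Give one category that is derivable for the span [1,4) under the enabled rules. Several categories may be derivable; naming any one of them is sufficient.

[0,4] S   >
  [0,1] S/(S\NP)   >T
    [0,1] "clearly" : NP
  [1,4] S\NP   <
    [1,2] "heard" : N
    [2,4] (S\NP)\N   >
      [2,3] "built" : ((S\NP)\N)/S
      [3,4] "park" : S

S\NP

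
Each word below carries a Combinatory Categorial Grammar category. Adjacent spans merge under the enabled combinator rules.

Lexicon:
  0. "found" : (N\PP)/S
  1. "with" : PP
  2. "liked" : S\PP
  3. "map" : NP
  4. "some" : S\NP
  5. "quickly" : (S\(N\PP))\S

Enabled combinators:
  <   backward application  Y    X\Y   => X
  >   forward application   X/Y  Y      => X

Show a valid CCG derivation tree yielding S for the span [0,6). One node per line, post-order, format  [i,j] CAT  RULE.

[0,1] (N\PP)/S  lex  "found"
[1,2] PP  lex  "with"
[2,3] S\PP  lex  "liked"
[1,3] S  <  k=2
[0,3] N\PP  >  k=1
[3,4] NP  lex  "map"
[4,5] S\NP  lex  "some"
[3,5] S  <  k=4
[5,6] (S\(N\PP))\S  lex  "quickly"
[3,6] S\(N\PP)  <  k=5
[0,6] S  <  k=3

[0,6] S   <
  [0,3] N\PP   >
    [0,1] "found" : (N\PP)/S
    [1,3] S   <
      [1,2] "with" : PP
      [2,3] "liked" : S\PP
  [3,6] S\(N\PP)   <
    [3,5] S   <
      [3,4] "map" : NP
      [4,5] "some" : S\NP
    [5,6] "quickly" : (S\(N\PP))\S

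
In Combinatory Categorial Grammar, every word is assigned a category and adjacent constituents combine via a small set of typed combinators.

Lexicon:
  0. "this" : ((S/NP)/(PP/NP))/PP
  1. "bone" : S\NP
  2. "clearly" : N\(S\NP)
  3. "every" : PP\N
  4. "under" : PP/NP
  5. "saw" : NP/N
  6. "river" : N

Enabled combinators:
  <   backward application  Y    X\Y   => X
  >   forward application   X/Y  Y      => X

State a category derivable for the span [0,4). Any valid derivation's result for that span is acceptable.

[0,7] S   >
  [0,5] S/NP   >
    [0,4] (S/NP)/(PP/NP)   >
      [0,1] "this" : ((S/NP)/(PP/NP))/PP
      [1,4] PP   <
        [1,3] N   <
          [1,2] "bone" : S\NP
          [2,3] "clearly" : N\(S\NP)
        [3,4] "every" : PP\N
    [4,5] "under" : PP/NP
  [5,7] NP   >
    [5,6] "saw" : NP/N
    [6,7] "river" : N

(S/NP)/(PP/NP)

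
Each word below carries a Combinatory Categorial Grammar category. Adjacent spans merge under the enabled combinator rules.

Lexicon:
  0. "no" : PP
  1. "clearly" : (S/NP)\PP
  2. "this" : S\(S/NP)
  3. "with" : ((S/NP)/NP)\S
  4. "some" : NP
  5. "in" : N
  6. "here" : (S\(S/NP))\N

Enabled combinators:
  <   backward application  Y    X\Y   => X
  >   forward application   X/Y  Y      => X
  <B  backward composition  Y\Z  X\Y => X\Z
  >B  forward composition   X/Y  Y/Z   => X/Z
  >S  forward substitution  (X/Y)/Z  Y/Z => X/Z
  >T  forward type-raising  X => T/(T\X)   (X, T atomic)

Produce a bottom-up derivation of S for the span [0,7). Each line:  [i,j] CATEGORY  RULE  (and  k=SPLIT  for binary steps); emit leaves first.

[0,1] PP  lex  "no"
[1,2] (S/NP)\PP  lex  "clearly"
[0,2] S/NP  <  k=1
[2,3] S\(S/NP)  lex  "this"
[0,3] S  <  k=2
[3,4] ((S/NP)/NP)\S  lex  "with"
[0,4] (S/NP)/NP  <  k=3
[4,5] NP  lex  "some"
[0,5] S/NP  >  k=4
[5,6] N  lex  "in"
[6,7] (S\(S/NP))\N  lex  "here"
[5,7] S\(S/NP)  <  k=6
[0,7] S  <  k=5

[0,7] S   <
  [0,5] S/NP   >
    [0,4] (S/NP)/NP   <
      [0,3] S   <
        [0,2] S/NP   <
          [0,1] "no" : PP
          [1,2] "clearly" : (S/NP)\PP
        [2,3] "this" : S\(S/NP)
      [3,4] "with" : ((S/NP)/NP)\S
    [4,5] "some" : NP
  [5,7] S\(S/NP)   <
    [5,6] "in" : N
    [6,7] "here" : (S\(S/NP))\N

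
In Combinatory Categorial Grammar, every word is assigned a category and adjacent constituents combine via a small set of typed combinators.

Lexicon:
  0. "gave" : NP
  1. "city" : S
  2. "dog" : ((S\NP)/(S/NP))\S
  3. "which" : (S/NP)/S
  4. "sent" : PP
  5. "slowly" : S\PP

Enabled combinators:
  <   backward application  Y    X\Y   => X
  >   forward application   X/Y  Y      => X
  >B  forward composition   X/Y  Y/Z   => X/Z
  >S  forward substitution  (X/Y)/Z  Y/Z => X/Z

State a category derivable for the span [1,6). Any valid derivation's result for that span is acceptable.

S\NP

[0,6] S   <
  [0,1] "gave" : NP
  [1,6] S\NP   >
    [1,3] (S\NP)/(S/NP)   <
      [1,2] "city" : S
      [2,3] "dog" : ((S\NP)/(S/NP))\S
    [3,6] S/NP   >
      [3,4] "which" : (S/NP)/S
      [4,6] S   <
        [4,5] "sent" : PP
        [5,6] "slowly" : S\PP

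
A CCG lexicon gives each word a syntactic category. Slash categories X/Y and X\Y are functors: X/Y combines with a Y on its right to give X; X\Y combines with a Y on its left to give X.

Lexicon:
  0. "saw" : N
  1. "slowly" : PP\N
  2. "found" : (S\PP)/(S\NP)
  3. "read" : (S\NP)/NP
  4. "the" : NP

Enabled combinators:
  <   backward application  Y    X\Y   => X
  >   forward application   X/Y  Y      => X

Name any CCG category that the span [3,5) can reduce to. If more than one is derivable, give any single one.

S\NP

[0,5] S   <
  [0,2] PP   <
    [0,1] "saw" : N
    [1,2] "slowly" : PP\N
  [2,5] S\PP   >
    [2,3] "found" : (S\PP)/(S\NP)
    [3,5] S\NP   >
      [3,4] "read" : (S\NP)/NP
      [4,5] "the" : NP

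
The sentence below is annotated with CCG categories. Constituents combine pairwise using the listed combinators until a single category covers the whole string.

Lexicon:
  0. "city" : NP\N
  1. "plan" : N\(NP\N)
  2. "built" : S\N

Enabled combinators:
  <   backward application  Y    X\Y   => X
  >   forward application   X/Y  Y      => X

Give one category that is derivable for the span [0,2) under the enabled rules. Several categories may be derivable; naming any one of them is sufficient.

[0,3] S   <
  [0,2] N   <
    [0,1] "city" : NP\N
    [1,2] "plan" : N\(NP\N)
  [2,3] "built" : S\N

N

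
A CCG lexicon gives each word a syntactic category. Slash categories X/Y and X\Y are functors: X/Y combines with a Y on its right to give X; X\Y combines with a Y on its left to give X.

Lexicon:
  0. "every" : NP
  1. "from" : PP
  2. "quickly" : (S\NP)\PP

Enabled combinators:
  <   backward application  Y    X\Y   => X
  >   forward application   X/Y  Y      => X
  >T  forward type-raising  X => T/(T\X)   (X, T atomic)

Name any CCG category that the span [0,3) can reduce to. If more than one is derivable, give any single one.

[0,3] S   <
  [0,1] "every" : NP
  [1,3] S\NP   <
    [1,2] "from" : PP
    [2,3] "quickly" : (S\NP)\PP

S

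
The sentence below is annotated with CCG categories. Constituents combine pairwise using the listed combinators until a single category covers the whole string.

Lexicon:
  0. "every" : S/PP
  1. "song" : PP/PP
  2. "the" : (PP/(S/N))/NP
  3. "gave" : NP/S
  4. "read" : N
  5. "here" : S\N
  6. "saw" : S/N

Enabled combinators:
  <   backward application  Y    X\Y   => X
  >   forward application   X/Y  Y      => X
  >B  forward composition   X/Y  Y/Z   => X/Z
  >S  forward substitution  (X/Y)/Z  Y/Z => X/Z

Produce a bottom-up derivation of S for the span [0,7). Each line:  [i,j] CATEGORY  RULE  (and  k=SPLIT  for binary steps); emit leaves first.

[0,7] S   >
  [0,2] S/PP   >B
    [0,1] "every" : S/PP
    [1,2] "song" : PP/PP
  [2,7] PP   >
    [2,6] PP/(S/N)   >
      [2,3] "the" : (PP/(S/N))/NP
      [3,6] NP   >
        [3,4] "gave" : NP/S
        [4,6] S   <
          [4,5] "read" : N
          [5,6] "here" : S\N
    [6,7] "saw" : S/N

[0,1] S/PP  lex  "every"
[1,2] PP/PP  lex  "song"
[0,2] S/PP  >B  k=1
[2,3] (PP/(S/N))/NP  lex  "the"
[3,4] NP/S  lex  "gave"
[4,5] N  lex  "read"
[5,6] S\N  lex  "here"
[4,6] S  <  k=5
[3,6] NP  >  k=4
[2,6] PP/(S/N)  >  k=3
[6,7] S/N  lex  "saw"
[2,7] PP  >  k=6
[0,7] S  >  k=2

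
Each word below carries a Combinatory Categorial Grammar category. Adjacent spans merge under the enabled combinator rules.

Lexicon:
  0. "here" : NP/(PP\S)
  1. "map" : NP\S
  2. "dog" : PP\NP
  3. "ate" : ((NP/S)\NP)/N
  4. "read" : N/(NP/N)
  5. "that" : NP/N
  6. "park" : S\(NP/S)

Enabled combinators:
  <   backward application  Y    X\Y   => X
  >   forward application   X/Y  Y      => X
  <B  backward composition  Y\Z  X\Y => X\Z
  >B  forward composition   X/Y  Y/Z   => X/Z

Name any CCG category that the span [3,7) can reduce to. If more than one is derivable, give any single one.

S\NP

[0,7] S   <
  [0,3] NP   >
    [0,1] "here" : NP/(PP\S)
    [1,3] PP\S   <B
      [1,2] "map" : NP\S
      [2,3] "dog" : PP\NP
  [3,7] S\NP   <B
    [3,6] (NP/S)\NP   >
      [3,4] "ate" : ((NP/S)\NP)/N
      [4,6] N   >
        [4,5] "read" : N/(NP/N)
        [5,6] "that" : NP/N
    [6,7] "park" : S\(NP/S)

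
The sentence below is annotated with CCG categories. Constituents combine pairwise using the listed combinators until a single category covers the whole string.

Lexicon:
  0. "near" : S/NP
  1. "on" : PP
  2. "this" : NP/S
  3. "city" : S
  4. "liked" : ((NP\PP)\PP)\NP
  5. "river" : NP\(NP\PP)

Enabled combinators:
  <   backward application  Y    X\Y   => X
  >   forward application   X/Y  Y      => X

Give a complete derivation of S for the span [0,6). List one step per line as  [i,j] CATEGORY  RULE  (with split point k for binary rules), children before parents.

[0,1] S/NP  lex  "near"
[1,2] PP  lex  "on"
[2,3] NP/S  lex  "this"
[3,4] S  lex  "city"
[2,4] NP  >  k=3
[4,5] ((NP\PP)\PP)\NP  lex  "liked"
[2,5] (NP\PP)\PP  <  k=4
[1,5] NP\PP  <  k=2
[5,6] NP\(NP\PP)  lex  "river"
[1,6] NP  <  k=5
[0,6] S  >  k=1

[0,6] S   >
  [0,1] "near" : S/NP
  [1,6] NP   <
    [1,5] NP\PP   <
      [1,2] "on" : PP
      [2,5] (NP\PP)\PP   <
        [2,4] NP   >
          [2,3] "this" : NP/S
          [3,4] "city" : S
        [4,5] "liked" : ((NP\PP)\PP)\NP
    [5,6] "river" : NP\(NP\PP)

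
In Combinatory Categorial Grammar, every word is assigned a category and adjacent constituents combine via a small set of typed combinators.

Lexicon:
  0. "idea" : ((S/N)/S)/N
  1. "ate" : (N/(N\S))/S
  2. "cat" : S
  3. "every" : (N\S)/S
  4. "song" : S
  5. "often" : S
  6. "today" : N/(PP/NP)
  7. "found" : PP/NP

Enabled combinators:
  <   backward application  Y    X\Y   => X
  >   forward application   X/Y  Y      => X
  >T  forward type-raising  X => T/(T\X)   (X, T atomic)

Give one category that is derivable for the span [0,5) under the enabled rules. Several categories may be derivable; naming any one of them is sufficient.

(S/N)/S

[0,8] S   >
  [0,6] S/N   >
    [0,5] (S/N)/S   >
      [0,1] "idea" : ((S/N)/S)/N
      [1,5] N   >
        [1,3] N/(N\S)   >
          [1,2] "ate" : (N/(N\S))/S
          [2,3] "cat" : S
        [3,5] N\S   >
          [3,4] "every" : (N\S)/S
          [4,5] "song" : S
    [5,6] "often" : S
  [6,8] N   >
    [6,7] "today" : N/(PP/NP)
    [7,8] "found" : PP/NP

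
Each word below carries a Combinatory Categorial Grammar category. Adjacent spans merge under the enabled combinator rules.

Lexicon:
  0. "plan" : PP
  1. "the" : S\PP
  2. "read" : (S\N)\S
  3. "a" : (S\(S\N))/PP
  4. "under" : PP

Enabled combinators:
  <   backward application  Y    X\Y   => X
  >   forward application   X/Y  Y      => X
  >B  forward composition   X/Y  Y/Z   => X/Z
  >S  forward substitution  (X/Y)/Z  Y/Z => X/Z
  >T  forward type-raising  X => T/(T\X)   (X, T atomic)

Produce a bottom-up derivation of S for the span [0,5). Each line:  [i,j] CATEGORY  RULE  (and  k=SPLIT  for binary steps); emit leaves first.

[0,1] PP  lex  "plan"
[1,2] S\PP  lex  "the"
[0,2] S  <  k=1
[2,3] (S\N)\S  lex  "read"
[0,3] S\N  <  k=2
[3,4] (S\(S\N))/PP  lex  "a"
[4,5] PP  lex  "under"
[3,5] S\(S\N)  >  k=4
[0,5] S  <  k=3

[0,5] S   <
  [0,3] S\N   <
    [0,2] S   <
      [0,1] "plan" : PP
      [1,2] "the" : S\PP
    [2,3] "read" : (S\N)\S
  [3,5] S\(S\N)   >
    [3,4] "a" : (S\(S\N))/PP
    [4,5] "under" : PP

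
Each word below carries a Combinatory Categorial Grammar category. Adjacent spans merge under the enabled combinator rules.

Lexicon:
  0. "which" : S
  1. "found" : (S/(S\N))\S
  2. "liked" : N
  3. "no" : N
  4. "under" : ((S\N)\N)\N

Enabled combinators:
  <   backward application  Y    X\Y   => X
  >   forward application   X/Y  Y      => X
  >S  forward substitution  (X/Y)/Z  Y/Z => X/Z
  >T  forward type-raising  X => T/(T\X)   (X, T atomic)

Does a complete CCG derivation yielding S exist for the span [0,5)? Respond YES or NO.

[0,5] S   >
  [0,2] S/(S\N)   <
    [0,1] "which" : S
    [1,2] "found" : (S/(S\N))\S
  [2,5] S\N   <
    [2,3] "liked" : N
    [3,5] (S\N)\N   <
      [3,4] "no" : N
      [4,5] "under" : ((S\N)\N)\N

YES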